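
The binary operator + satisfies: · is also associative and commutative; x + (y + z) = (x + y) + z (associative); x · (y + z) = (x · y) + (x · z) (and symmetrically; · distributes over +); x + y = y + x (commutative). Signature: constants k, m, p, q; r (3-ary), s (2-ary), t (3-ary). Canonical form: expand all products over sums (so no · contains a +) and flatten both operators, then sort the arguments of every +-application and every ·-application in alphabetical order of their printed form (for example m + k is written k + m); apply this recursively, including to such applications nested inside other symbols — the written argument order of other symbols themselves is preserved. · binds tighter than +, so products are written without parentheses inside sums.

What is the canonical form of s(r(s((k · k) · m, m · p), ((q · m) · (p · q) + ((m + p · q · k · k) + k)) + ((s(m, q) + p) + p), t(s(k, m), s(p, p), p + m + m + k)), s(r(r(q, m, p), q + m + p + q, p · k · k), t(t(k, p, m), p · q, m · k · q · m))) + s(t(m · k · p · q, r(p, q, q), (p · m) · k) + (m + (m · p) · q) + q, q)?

Answer: s(m + m · p · q + q + t(k · m · p · q, r(p, q, q), k · m · p), q) + s(r(s(k · k · m, m · p), k + k · k · p · q + m + m · p · q · q + p + p + s(m, q), t(s(k, m), s(p, p), k + m + m + p)), s(r(r(q, m, p), m + p + q + q, k · k · p), t(t(k, p, m), p · q, k · m · m · q)))

Derivation:
Merge nested applications:  s(r(s(k · k · m, m · p), k + k · k · p · q + m + m · p · q · q + p + p + s(m, q), t(s(k, m), s(p, p), k + m + m + p)), s(r(r(q, m, p), m + p + q + q, k · k · p), t(t(k, p, m), p · q, k · m · m · q))) + s(m + m · p · q + q + t(k · m · p · q, r(p, q, q), k · m · p), q)
Order the arguments:  s(m + m · p · q + q + t(k · m · p · q, r(p, q, q), k · m · p), q) + s(r(s(k · k · m, m · p), k + k · k · p · q + m + m · p · q · q + p + p + s(m, q), t(s(k, m), s(p, p), k + m + m + p)), s(r(r(q, m, p), m + p + q + q, k · k · p), t(t(k, p, m), p · q, k · m · m · q)))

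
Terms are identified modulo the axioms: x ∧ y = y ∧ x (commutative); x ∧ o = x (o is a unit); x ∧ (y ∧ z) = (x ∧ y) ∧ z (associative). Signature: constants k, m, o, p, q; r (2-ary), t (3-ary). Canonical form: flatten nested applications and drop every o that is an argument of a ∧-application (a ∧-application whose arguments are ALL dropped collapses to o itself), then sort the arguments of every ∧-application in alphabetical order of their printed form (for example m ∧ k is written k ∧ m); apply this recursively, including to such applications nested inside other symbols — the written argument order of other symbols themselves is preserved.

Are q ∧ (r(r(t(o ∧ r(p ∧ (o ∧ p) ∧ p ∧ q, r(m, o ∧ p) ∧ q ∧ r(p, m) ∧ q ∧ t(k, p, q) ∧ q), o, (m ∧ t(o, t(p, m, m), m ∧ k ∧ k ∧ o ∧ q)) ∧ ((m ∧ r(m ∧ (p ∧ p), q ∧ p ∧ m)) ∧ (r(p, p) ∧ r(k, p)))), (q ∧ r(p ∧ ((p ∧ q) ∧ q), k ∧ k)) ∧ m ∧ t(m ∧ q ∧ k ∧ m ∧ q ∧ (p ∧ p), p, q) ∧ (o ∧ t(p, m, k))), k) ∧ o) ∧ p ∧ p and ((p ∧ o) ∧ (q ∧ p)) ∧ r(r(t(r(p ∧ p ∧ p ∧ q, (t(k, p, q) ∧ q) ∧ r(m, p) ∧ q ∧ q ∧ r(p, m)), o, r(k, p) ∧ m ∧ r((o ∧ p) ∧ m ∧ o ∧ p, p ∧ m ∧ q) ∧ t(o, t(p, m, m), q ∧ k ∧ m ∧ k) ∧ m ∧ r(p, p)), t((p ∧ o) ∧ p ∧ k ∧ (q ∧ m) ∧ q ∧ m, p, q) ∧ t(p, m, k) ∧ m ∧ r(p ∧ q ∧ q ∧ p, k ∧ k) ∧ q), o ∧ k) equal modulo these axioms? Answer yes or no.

Left:  q ∧ (r(r(t(o ∧ r(p ∧ (o ∧ p) ∧ p ∧ q, r(m, o ∧ p) ∧ q ∧ r(p, m) ∧ q ∧ t(k, p, q) ∧ q), o, (m ∧ t(o, t(p, m, m), m ∧ k ∧ k ∧ o ∧ q)) ∧ ((m ∧ r(m ∧ (p ∧ p), q ∧ p ∧ m)) ∧ (r(p, p) ∧ r(k, p)))), (q ∧ r(p ∧ ((p ∧ q) ∧ q), k ∧ k)) ∧ m ∧ t(m ∧ q ∧ k ∧ m ∧ q ∧ (p ∧ p), p, q) ∧ (o ∧ t(p, m, k))), k) ∧ o) ∧ p ∧ p
  Merge nested applications:  q ∧ r(r(t(o ∧ r(p ∧ (o ∧ p) ∧ p ∧ q, r(m, o ∧ p) ∧ q ∧ r(p, m) ∧ q ∧ t(k, p, q) ∧ q), o, (m ∧ t(o, t(p, m, m), m ∧ k ∧ k ∧ o ∧ q)) ∧ ((m ∧ r(m ∧ (p ∧ p), q ∧ p ∧ m)) ∧ (r(p, p) ∧ r(k, p)))), (q ∧ r(p ∧ ((p ∧ q) ∧ q), k ∧ k)) ∧ m ∧ t(m ∧ q ∧ k ∧ m ∧ q ∧ (p ∧ p), p, q) ∧ (o ∧ t(p, m, k))), k) ∧ o ∧ p ∧ p
  Canonicalize subterm:  r(r(t(o ∧ r(p ∧ (o ∧ p) ∧ p ∧ q, r(m, o ∧ p) ∧ q ∧ r(p, m) ∧ q ∧ t(k, p, q) ∧ q), o, (m ∧ t(o, t(p, m, m), m ∧ k ∧ k ∧ o ∧ q)) ∧ ((m ∧ r(m ∧ (p ∧ p), q ∧ p ∧ m)) ∧ (r(p, p) ∧ r(k, p)))), (q ∧ r(p ∧ ((p ∧ q) ∧ q), k ∧ k)) ∧ m ∧ t(m ∧ q ∧ k ∧ m ∧ q ∧ (p ∧ p), p, q) ∧ (o ∧ t(p, m, k))), k)  →  r(r(t(r(p ∧ p ∧ p ∧ q, q ∧ q ∧ q ∧ r(m, p) ∧ r(p, m) ∧ t(k, p, q)), o, m ∧ m ∧ r(k, p) ∧ r(m ∧ p ∧ p, m ∧ p ∧ q) ∧ r(p, p) ∧ t(o, t(p, m, m), k ∧ k ∧ m ∧ q)), m ∧ q ∧ r(p ∧ p ∧ q ∧ q, k ∧ k) ∧ t(k ∧ m ∧ m ∧ p ∧ p ∧ q ∧ q, p, q) ∧ t(p, m, k)), k)
  Units out:  drop o
  Order the arguments:  p ∧ p ∧ q ∧ r(r(t(r(p ∧ p ∧ p ∧ q, q ∧ q ∧ q ∧ r(m, p) ∧ r(p, m) ∧ t(k, p, q)), o, m ∧ m ∧ r(k, p) ∧ r(m ∧ p ∧ p, m ∧ p ∧ q) ∧ r(p, p) ∧ t(o, t(p, m, m), k ∧ k ∧ m ∧ q)), m ∧ q ∧ r(p ∧ p ∧ q ∧ q, k ∧ k) ∧ t(k ∧ m ∧ m ∧ p ∧ p ∧ q ∧ q, p, q) ∧ t(p, m, k)), k)
Right:  ((p ∧ o) ∧ (q ∧ p)) ∧ r(r(t(r(p ∧ p ∧ p ∧ q, (t(k, p, q) ∧ q) ∧ r(m, p) ∧ q ∧ q ∧ r(p, m)), o, r(k, p) ∧ m ∧ r((o ∧ p) ∧ m ∧ o ∧ p, p ∧ m ∧ q) ∧ t(o, t(p, m, m), q ∧ k ∧ m ∧ k) ∧ m ∧ r(p, p)), t((p ∧ o) ∧ p ∧ k ∧ (q ∧ m) ∧ q ∧ m, p, q) ∧ t(p, m, k) ∧ m ∧ r(p ∧ q ∧ q ∧ p, k ∧ k) ∧ q), o ∧ k)
  Merge nested applications:  p ∧ o ∧ q ∧ p ∧ r(r(t(r(p ∧ p ∧ p ∧ q, (t(k, p, q) ∧ q) ∧ r(m, p) ∧ q ∧ q ∧ r(p, m)), o, r(k, p) ∧ m ∧ r((o ∧ p) ∧ m ∧ o ∧ p, p ∧ m ∧ q) ∧ t(o, t(p, m, m), q ∧ k ∧ m ∧ k) ∧ m ∧ r(p, p)), t((p ∧ o) ∧ p ∧ k ∧ (q ∧ m) ∧ q ∧ m, p, q) ∧ t(p, m, k) ∧ m ∧ r(p ∧ q ∧ q ∧ p, k ∧ k) ∧ q), o ∧ k)
  Canonicalize subterm:  r(r(t(r(p ∧ p ∧ p ∧ q, (t(k, p, q) ∧ q) ∧ r(m, p) ∧ q ∧ q ∧ r(p, m)), o, r(k, p) ∧ m ∧ r((o ∧ p) ∧ m ∧ o ∧ p, p ∧ m ∧ q) ∧ t(o, t(p, m, m), q ∧ k ∧ m ∧ k) ∧ m ∧ r(p, p)), t((p ∧ o) ∧ p ∧ k ∧ (q ∧ m) ∧ q ∧ m, p, q) ∧ t(p, m, k) ∧ m ∧ r(p ∧ q ∧ q ∧ p, k ∧ k) ∧ q), o ∧ k)  →  r(r(t(r(p ∧ p ∧ p ∧ q, q ∧ q ∧ q ∧ r(m, p) ∧ r(p, m) ∧ t(k, p, q)), o, m ∧ m ∧ r(k, p) ∧ r(m ∧ p ∧ p, m ∧ p ∧ q) ∧ r(p, p) ∧ t(o, t(p, m, m), k ∧ k ∧ m ∧ q)), m ∧ q ∧ r(p ∧ p ∧ q ∧ q, k ∧ k) ∧ t(k ∧ m ∧ m ∧ p ∧ p ∧ q ∧ q, p, q) ∧ t(p, m, k)), k)
  Units out:  drop o
  Sort:  p ∧ p ∧ q ∧ r(r(t(r(p ∧ p ∧ p ∧ q, q ∧ q ∧ q ∧ r(m, p) ∧ r(p, m) ∧ t(k, p, q)), o, m ∧ m ∧ r(k, p) ∧ r(m ∧ p ∧ p, m ∧ p ∧ q) ∧ r(p, p) ∧ t(o, t(p, m, m), k ∧ k ∧ m ∧ q)), m ∧ q ∧ r(p ∧ p ∧ q ∧ q, k ∧ k) ∧ t(k ∧ m ∧ m ∧ p ∧ p ∧ q ∧ q, p, q) ∧ t(p, m, k)), k)

Answer: yes — both canonical forms are p ∧ p ∧ q ∧ r(r(t(r(p ∧ p ∧ p ∧ q, q ∧ q ∧ q ∧ r(m, p) ∧ r(p, m) ∧ t(k, p, q)), o, m ∧ m ∧ r(k, p) ∧ r(m ∧ p ∧ p, m ∧ p ∧ q) ∧ r(p, p) ∧ t(o, t(p, m, m), k ∧ k ∧ m ∧ q)), m ∧ q ∧ r(p ∧ p ∧ q ∧ q, k ∧ k) ∧ t(k ∧ m ∧ m ∧ p ∧ p ∧ q ∧ q, p, q) ∧ t(p, m, k)), k)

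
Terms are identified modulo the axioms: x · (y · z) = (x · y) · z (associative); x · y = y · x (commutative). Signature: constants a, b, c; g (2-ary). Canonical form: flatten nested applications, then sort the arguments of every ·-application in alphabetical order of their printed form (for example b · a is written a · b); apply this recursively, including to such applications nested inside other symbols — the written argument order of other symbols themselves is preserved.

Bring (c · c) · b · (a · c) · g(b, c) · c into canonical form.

Answer: a · b · c · c · c · c · g(b, c)

Derivation:
Merge nested applications:  c · c · b · a · c · g(b, c) · c
Sort arguments:  a · b · c · c · c · c · g(b, c)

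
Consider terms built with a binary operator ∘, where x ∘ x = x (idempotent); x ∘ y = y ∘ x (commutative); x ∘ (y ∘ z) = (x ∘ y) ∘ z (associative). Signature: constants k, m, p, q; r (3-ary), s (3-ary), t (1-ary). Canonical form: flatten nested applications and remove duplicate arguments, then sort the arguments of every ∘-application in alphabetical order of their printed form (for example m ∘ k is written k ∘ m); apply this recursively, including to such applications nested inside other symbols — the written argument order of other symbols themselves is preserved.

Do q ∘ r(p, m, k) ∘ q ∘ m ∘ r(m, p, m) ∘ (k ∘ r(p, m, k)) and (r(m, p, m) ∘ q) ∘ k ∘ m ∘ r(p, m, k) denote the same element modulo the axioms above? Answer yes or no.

Left:  q ∘ r(p, m, k) ∘ q ∘ m ∘ r(m, p, m) ∘ (k ∘ r(p, m, k))
  Merge nested applications:  q ∘ r(p, m, k) ∘ q ∘ m ∘ r(m, p, m) ∘ k ∘ r(p, m, k)
  Idempotence:  drop duplicate q, r(p, m, k)
  Sort:  k ∘ m ∘ q ∘ r(m, p, m) ∘ r(p, m, k)
Right:  (r(m, p, m) ∘ q) ∘ k ∘ m ∘ r(p, m, k)
  Flatten:  r(m, p, m) ∘ q ∘ k ∘ m ∘ r(p, m, k)
  Sort:  k ∘ m ∘ q ∘ r(m, p, m) ∘ r(p, m, k)

Answer: yes — both canonical forms are k ∘ m ∘ q ∘ r(m, p, m) ∘ r(p, m, k)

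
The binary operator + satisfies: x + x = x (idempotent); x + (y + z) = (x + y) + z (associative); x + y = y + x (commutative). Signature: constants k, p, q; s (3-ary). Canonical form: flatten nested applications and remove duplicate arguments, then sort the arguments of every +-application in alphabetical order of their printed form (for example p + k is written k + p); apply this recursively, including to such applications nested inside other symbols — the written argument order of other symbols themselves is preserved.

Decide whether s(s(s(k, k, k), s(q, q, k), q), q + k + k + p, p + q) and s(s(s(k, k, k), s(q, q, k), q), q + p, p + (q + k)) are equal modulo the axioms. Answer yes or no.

Left:  s(s(s(k, k, k), s(q, q, k), q), q + k + k + p, p + q)
  Work inside:  q + k + k + p
  Drop duplicates:  drop duplicate k
  Sort arguments:  k + p + q
  Reassemble:  s(s(s(k, k, k), s(q, q, k), q), k + p + q, p + q)
Right:  s(s(s(k, k, k), s(q, q, k), q), q + p, p + (q + k))
  Focus inside:  p + (q + k)
  Merge nested applications:  p + q + k
  Order the arguments:  k + p + q
  Rebuild:  s(s(s(k, k, k), s(q, q, k), q), p + q, k + p + q)

Answer: no — s(s(s(k, k, k), s(q, q, k), q), k + p + q, p + q) vs s(s(s(k, k, k), s(q, q, k), q), p + q, k + p + q)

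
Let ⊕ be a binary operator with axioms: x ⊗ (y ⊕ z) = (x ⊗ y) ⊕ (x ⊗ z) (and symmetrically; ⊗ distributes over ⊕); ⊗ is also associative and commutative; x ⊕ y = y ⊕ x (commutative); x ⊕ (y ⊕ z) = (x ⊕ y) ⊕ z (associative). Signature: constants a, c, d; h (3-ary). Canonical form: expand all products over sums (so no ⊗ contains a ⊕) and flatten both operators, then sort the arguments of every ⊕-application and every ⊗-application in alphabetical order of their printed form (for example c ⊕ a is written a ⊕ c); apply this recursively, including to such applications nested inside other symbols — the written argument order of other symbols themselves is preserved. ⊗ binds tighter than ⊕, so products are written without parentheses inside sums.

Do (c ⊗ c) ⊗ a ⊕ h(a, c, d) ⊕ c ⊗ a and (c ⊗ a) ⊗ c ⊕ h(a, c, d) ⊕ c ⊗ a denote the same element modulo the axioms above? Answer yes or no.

Left:  (c ⊗ c) ⊗ a ⊕ h(a, c, d) ⊕ c ⊗ a
  Un-nest:  a ⊗ c ⊗ c ⊕ h(a, c, d) ⊕ a ⊗ c
  Sort:  a ⊗ c ⊕ a ⊗ c ⊗ c ⊕ h(a, c, d)
Right:  (c ⊗ a) ⊗ c ⊕ h(a, c, d) ⊕ c ⊗ a
  Un-nest:  a ⊗ c ⊗ c ⊕ h(a, c, d) ⊕ a ⊗ c
  Sort:  a ⊗ c ⊕ a ⊗ c ⊗ c ⊕ h(a, c, d)

Answer: yes — both canonical forms are a ⊗ c ⊕ a ⊗ c ⊗ c ⊕ h(a, c, d)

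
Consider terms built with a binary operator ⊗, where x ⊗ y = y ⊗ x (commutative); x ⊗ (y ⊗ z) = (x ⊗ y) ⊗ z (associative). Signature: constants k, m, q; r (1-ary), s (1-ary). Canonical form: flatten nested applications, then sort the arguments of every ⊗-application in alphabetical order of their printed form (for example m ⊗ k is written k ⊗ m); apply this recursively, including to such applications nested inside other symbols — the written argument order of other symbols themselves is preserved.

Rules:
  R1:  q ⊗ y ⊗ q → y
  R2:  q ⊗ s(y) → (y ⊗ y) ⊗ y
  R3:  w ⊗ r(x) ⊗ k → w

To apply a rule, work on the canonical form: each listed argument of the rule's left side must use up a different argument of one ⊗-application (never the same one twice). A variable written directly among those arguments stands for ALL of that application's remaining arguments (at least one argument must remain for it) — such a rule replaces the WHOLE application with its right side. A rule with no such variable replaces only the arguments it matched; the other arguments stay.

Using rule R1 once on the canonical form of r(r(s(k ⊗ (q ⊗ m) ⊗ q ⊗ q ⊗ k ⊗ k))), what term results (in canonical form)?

Canonical form:  r(r(s(k ⊗ k ⊗ k ⊗ m ⊗ q ⊗ q ⊗ q)))
Match R1:  consume q, q;  y := k ⊗ k ⊗ k ⊗ m ⊗ q
The extension variable absorbs all remaining arguments, so the whole application is rewritten.
New term:  r(r(s(k ⊗ k ⊗ k ⊗ m ⊗ q)))

Answer: r(r(s(k ⊗ k ⊗ k ⊗ m ⊗ q)))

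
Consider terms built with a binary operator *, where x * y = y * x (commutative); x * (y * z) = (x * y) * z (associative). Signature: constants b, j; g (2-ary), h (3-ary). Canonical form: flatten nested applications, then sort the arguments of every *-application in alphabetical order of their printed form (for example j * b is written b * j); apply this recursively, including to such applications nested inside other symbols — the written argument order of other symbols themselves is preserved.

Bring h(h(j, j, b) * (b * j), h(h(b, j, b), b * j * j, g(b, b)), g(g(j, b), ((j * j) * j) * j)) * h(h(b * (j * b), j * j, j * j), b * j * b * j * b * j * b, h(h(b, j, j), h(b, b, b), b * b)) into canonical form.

Canonicalize subterm:  h(h(j, j, b) * (b * j), h(h(b, j, b), b * j * j, g(b, b)), g(g(j, b), ((j * j) * j) * j))  →  h(b * h(j, j, b) * j, h(h(b, j, b), b * j * j, g(b, b)), g(g(j, b), j * j * j * j))
Simplify inside:  h(h(b * (j * b), j * j, j * j), b * j * b * j * b * j * b, h(h(b, j, j), h(b, b, b), b * b))  →  h(h(b * b * j, j * j, j * j), b * b * b * b * j * j * j, h(h(b, j, j), h(b, b, b), b * b))
Sort arguments:  h(b * h(j, j, b) * j, h(h(b, j, b), b * j * j, g(b, b)), g(g(j, b), j * j * j * j)) * h(h(b * b * j, j * j, j * j), b * b * b * b * j * j * j, h(h(b, j, j), h(b, b, b), b * b))

Answer: h(b * h(j, j, b) * j, h(h(b, j, b), b * j * j, g(b, b)), g(g(j, b), j * j * j * j)) * h(h(b * b * j, j * j, j * j), b * b * b * b * j * j * j, h(h(b, j, j), h(b, b, b), b * b))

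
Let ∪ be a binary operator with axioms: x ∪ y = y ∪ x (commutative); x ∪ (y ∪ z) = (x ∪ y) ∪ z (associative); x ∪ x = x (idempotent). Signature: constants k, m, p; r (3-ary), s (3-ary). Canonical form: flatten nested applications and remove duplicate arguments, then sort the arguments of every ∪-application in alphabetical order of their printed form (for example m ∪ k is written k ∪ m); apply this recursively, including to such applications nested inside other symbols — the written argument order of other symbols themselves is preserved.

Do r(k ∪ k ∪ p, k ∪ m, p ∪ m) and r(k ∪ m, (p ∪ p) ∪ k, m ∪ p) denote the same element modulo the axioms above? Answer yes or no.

Answer: no — r(k ∪ p, k ∪ m, m ∪ p) vs r(k ∪ m, k ∪ p, m ∪ p)

Derivation:
Left:  r(k ∪ k ∪ p, k ∪ m, p ∪ m)
  Descend into:  k ∪ k ∪ p
  Drop duplicates:  drop duplicate k
  Sort arguments:  k ∪ p
  Reassemble:  r(k ∪ p, k ∪ m, m ∪ p)
Right:  r(k ∪ m, (p ∪ p) ∪ k, m ∪ p)
  Descend into:  (p ∪ p) ∪ k
  Flatten:  p ∪ p ∪ k
  Drop duplicates:  drop duplicate p
  Sort arguments:  k ∪ p
  Reassemble:  r(k ∪ m, k ∪ p, m ∪ p)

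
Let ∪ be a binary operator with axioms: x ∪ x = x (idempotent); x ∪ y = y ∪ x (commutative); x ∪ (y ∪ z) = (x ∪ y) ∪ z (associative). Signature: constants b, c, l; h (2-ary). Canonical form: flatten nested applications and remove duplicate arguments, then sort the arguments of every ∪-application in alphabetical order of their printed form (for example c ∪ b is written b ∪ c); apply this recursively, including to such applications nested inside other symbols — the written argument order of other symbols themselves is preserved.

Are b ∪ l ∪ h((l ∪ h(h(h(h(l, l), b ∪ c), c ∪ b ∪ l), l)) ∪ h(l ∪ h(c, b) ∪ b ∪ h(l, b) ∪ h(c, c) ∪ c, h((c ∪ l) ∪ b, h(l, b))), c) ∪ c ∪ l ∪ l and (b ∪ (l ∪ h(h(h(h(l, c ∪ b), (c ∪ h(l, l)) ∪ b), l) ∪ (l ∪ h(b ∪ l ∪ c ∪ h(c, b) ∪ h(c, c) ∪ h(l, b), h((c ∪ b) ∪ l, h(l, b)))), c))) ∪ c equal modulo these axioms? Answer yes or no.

Left:  b ∪ l ∪ h((l ∪ h(h(h(h(l, l), b ∪ c), c ∪ b ∪ l), l)) ∪ h(l ∪ h(c, b) ∪ b ∪ h(l, b) ∪ h(c, c) ∪ c, h((c ∪ l) ∪ b, h(l, b))), c) ∪ c ∪ l ∪ l
  Simplify inside:  h((l ∪ h(h(h(h(l, l), b ∪ c), c ∪ b ∪ l), l)) ∪ h(l ∪ h(c, b) ∪ b ∪ h(l, b) ∪ h(c, c) ∪ c, h((c ∪ l) ∪ b, h(l, b))), c)  →  h(h(b ∪ c ∪ h(c, b) ∪ h(c, c) ∪ h(l, b) ∪ l, h(b ∪ c ∪ l, h(l, b))) ∪ h(h(h(h(l, l), b ∪ c), b ∪ c ∪ l), l) ∪ l, c)
  Drop duplicates:  drop duplicate l, l
  Sort:  b ∪ c ∪ h(h(b ∪ c ∪ h(c, b) ∪ h(c, c) ∪ h(l, b) ∪ l, h(b ∪ c ∪ l, h(l, b))) ∪ h(h(h(h(l, l), b ∪ c), b ∪ c ∪ l), l) ∪ l, c) ∪ l
Right:  (b ∪ (l ∪ h(h(h(h(l, c ∪ b), (c ∪ h(l, l)) ∪ b), l) ∪ (l ∪ h(b ∪ l ∪ c ∪ h(c, b) ∪ h(c, c) ∪ h(l, b), h((c ∪ b) ∪ l, h(l, b)))), c))) ∪ c
  Flatten:  b ∪ l ∪ h(h(h(h(l, c ∪ b), (c ∪ h(l, l)) ∪ b), l) ∪ (l ∪ h(b ∪ l ∪ c ∪ h(c, b) ∪ h(c, c) ∪ h(l, b), h((c ∪ b) ∪ l, h(l, b)))), c) ∪ c
  Simplify inside:  h(h(h(h(l, c ∪ b), (c ∪ h(l, l)) ∪ b), l) ∪ (l ∪ h(b ∪ l ∪ c ∪ h(c, b) ∪ h(c, c) ∪ h(l, b), h((c ∪ b) ∪ l, h(l, b)))), c)  →  h(h(b ∪ c ∪ h(c, b) ∪ h(c, c) ∪ h(l, b) ∪ l, h(b ∪ c ∪ l, h(l, b))) ∪ h(h(h(l, b ∪ c), b ∪ c ∪ h(l, l)), l) ∪ l, c)
  Sort:  b ∪ c ∪ h(h(b ∪ c ∪ h(c, b) ∪ h(c, c) ∪ h(l, b) ∪ l, h(b ∪ c ∪ l, h(l, b))) ∪ h(h(h(l, b ∪ c), b ∪ c ∪ h(l, l)), l) ∪ l, c) ∪ l

Answer: no — b ∪ c ∪ h(h(b ∪ c ∪ h(c, b) ∪ h(c, c) ∪ h(l, b) ∪ l, h(b ∪ c ∪ l, h(l, b))) ∪ h(h(h(h(l, l), b ∪ c), b ∪ c ∪ l), l) ∪ l, c) ∪ l vs b ∪ c ∪ h(h(b ∪ c ∪ h(c, b) ∪ h(c, c) ∪ h(l, b) ∪ l, h(b ∪ c ∪ l, h(l, b))) ∪ h(h(h(l, b ∪ c), b ∪ c ∪ h(l, l)), l) ∪ l, c) ∪ l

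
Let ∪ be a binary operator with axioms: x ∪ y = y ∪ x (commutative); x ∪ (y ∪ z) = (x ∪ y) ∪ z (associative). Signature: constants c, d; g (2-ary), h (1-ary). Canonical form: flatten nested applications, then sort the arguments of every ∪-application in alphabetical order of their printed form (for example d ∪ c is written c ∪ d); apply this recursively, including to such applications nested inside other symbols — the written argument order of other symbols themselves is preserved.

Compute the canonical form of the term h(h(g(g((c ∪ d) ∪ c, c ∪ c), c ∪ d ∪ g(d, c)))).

Focus inside:  (c ∪ d) ∪ c
Merge nested applications:  c ∪ d ∪ c
Sort arguments:  c ∪ c ∪ d
Rebuild:  h(h(g(g(c ∪ c ∪ d, c ∪ c), c ∪ d ∪ g(d, c))))

Answer: h(h(g(g(c ∪ c ∪ d, c ∪ c), c ∪ d ∪ g(d, c))))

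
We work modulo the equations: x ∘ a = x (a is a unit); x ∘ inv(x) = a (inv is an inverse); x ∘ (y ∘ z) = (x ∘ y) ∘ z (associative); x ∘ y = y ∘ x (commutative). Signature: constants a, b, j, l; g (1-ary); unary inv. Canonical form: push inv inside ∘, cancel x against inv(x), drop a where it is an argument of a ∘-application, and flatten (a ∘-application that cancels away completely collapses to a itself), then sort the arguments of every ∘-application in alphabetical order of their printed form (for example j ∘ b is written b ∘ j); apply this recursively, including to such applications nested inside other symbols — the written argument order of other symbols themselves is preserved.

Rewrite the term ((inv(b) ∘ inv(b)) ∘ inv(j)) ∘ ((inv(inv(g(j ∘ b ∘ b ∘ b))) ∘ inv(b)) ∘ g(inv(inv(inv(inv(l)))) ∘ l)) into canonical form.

Answer: g(b ∘ b ∘ b ∘ j) ∘ g(l ∘ l) ∘ inv(b) ∘ inv(b) ∘ inv(b) ∘ inv(j)

Derivation:
Push inv inside:  distribute inv over ∘ and collapse double inv
Collect terms:  inv(b) ∘ inv(b) ∘ inv(b) ∘ inv(j) ∘ g(b ∘ b ∘ b ∘ j) ∘ g(l ∘ l)
Sort arguments:  g(b ∘ b ∘ b ∘ j) ∘ g(l ∘ l) ∘ inv(b) ∘ inv(b) ∘ inv(b) ∘ inv(j)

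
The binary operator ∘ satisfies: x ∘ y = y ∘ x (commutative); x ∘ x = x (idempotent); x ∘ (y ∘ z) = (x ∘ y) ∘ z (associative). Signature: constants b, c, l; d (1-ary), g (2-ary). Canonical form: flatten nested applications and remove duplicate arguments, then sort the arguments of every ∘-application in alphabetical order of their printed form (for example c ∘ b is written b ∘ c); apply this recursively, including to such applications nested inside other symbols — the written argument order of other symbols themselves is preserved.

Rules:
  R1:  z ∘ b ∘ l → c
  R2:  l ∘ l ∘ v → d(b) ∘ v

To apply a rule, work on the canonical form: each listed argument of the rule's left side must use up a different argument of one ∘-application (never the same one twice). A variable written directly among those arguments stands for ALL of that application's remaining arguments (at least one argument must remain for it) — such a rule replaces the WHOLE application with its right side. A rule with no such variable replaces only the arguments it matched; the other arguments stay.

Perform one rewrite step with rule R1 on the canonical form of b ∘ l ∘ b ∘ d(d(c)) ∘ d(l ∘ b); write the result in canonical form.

Answer: c

Derivation:
Canonical form:  b ∘ d(b ∘ l) ∘ d(d(c)) ∘ l
R1 matches:  uses b, l;  z := d(b ∘ l) ∘ d(d(c))
Every leftover argument binds to the variable; the entire application is replaced.
Result:  c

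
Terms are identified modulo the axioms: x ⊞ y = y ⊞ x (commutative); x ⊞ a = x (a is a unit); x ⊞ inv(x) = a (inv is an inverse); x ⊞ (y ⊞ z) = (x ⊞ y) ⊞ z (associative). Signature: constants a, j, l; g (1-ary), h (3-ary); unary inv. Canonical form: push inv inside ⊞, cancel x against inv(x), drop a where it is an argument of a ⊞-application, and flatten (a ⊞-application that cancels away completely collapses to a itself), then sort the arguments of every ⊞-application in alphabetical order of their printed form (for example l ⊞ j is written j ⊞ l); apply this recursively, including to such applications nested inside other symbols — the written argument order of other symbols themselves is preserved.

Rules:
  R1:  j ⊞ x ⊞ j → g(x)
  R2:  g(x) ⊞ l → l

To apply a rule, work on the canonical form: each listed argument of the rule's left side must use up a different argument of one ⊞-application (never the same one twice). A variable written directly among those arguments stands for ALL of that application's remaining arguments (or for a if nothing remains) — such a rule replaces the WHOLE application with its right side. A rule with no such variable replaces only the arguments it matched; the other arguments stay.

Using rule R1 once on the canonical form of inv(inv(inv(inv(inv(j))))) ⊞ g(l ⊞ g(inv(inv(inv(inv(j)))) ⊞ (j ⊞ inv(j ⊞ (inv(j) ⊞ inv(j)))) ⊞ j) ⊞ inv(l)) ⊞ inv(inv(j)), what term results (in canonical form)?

Canonical form:  g(g(j ⊞ j ⊞ j ⊞ j))
Match R1:  consume j, j;  x := j ⊞ j
The extension variable absorbs all remaining arguments, so the whole application is rewritten.
Result:  g(g(g(j ⊞ j)))

Answer: g(g(g(j ⊞ j)))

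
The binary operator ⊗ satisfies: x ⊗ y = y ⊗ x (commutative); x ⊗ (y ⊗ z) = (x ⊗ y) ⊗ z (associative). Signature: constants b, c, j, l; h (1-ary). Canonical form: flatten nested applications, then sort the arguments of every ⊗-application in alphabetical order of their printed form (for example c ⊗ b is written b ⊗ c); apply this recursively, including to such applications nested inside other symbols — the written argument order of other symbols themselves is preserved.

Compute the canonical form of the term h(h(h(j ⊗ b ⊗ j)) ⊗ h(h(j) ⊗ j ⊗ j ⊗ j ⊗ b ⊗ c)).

Work inside:  h(h(j ⊗ b ⊗ j)) ⊗ h(h(j) ⊗ j ⊗ j ⊗ j ⊗ b ⊗ c)
Inside:  h(h(j ⊗ b ⊗ j))  →  h(h(b ⊗ j ⊗ j))
Canonicalize subterm:  h(h(j) ⊗ j ⊗ j ⊗ j ⊗ b ⊗ c)  →  h(b ⊗ c ⊗ h(j) ⊗ j ⊗ j ⊗ j)
Order the arguments:  h(b ⊗ c ⊗ h(j) ⊗ j ⊗ j ⊗ j) ⊗ h(h(b ⊗ j ⊗ j))
Rebuild:  h(h(b ⊗ c ⊗ h(j) ⊗ j ⊗ j ⊗ j) ⊗ h(h(b ⊗ j ⊗ j)))

Answer: h(h(b ⊗ c ⊗ h(j) ⊗ j ⊗ j ⊗ j) ⊗ h(h(b ⊗ j ⊗ j)))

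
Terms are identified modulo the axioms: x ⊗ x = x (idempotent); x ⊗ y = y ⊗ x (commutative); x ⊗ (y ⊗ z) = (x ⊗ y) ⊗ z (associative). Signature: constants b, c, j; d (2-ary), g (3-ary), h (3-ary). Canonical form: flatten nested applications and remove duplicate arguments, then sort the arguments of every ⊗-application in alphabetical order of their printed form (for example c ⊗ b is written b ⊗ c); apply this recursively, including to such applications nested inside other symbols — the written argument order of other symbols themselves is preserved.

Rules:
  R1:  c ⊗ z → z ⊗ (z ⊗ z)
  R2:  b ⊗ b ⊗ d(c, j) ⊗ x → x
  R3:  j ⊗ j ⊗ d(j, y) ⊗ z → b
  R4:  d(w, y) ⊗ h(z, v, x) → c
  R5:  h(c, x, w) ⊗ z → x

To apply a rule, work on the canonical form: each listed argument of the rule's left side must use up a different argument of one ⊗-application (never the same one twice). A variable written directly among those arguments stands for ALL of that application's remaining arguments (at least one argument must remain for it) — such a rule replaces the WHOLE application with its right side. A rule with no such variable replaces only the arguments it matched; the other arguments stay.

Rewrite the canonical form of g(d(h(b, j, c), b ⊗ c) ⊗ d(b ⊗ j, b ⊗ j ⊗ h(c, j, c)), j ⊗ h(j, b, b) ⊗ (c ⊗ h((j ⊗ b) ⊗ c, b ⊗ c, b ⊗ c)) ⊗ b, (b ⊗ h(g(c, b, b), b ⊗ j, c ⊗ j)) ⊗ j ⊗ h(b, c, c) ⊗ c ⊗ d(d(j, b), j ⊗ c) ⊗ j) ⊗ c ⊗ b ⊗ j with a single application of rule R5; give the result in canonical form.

Answer: b ⊗ c ⊗ g(d(b ⊗ j, j) ⊗ d(h(b, j, c), b ⊗ c), b ⊗ c ⊗ h(b ⊗ c ⊗ j, b ⊗ c, b ⊗ c) ⊗ h(j, b, b) ⊗ j, b ⊗ c ⊗ d(d(j, b), c ⊗ j) ⊗ h(b, c, c) ⊗ h(g(c, b, b), b ⊗ j, c ⊗ j) ⊗ j) ⊗ j

Derivation:
Canonical form:  b ⊗ c ⊗ g(d(b ⊗ j, b ⊗ h(c, j, c) ⊗ j) ⊗ d(h(b, j, c), b ⊗ c), b ⊗ c ⊗ h(b ⊗ c ⊗ j, b ⊗ c, b ⊗ c) ⊗ h(j, b, b) ⊗ j, b ⊗ c ⊗ d(d(j, b), c ⊗ j) ⊗ h(b, c, c) ⊗ h(g(c, b, b), b ⊗ j, c ⊗ j) ⊗ j) ⊗ j
R5 matches:  uses h(c, j, c);  w := c, x := j, z := b ⊗ j
Every leftover argument binds to the variable; the entire application is replaced.
New term:  b ⊗ c ⊗ g(d(b ⊗ j, j) ⊗ d(h(b, j, c), b ⊗ c), b ⊗ c ⊗ h(b ⊗ c ⊗ j, b ⊗ c, b ⊗ c) ⊗ h(j, b, b) ⊗ j, b ⊗ c ⊗ d(d(j, b), c ⊗ j) ⊗ h(b, c, c) ⊗ h(g(c, b, b), b ⊗ j, c ⊗ j) ⊗ j) ⊗ j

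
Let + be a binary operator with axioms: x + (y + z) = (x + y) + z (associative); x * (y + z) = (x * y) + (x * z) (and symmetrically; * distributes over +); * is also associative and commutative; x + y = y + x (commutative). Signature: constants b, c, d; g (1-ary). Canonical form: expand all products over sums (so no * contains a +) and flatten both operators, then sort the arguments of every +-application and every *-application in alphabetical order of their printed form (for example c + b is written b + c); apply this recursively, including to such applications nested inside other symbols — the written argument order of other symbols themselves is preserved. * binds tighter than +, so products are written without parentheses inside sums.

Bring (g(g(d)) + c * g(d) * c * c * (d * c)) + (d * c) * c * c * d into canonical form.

Answer: c * c * c * c * d * g(d) + c * c * c * d * d + g(g(d))

Derivation:
Flatten:  g(g(d)) + c * c * c * c * d * g(d) + c * c * c * d * d
Sort arguments:  c * c * c * c * d * g(d) + c * c * c * d * d + g(g(d))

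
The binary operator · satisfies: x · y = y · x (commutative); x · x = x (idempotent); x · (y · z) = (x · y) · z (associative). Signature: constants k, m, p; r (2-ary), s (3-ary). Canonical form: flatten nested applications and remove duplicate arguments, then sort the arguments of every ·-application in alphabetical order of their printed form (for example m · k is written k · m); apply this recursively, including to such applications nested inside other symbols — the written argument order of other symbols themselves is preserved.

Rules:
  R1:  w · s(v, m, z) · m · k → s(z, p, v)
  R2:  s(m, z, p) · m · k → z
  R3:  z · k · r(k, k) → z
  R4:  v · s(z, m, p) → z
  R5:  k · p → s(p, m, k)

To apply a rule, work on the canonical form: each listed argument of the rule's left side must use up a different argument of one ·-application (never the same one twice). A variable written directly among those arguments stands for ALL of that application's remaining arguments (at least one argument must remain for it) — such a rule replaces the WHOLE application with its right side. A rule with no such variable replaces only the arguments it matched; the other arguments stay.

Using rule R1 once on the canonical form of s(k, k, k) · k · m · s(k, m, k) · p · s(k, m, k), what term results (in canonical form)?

Answer: s(k, p, k)

Derivation:
Canonical form:  k · m · p · s(k, k, k) · s(k, m, k)
Match R1:  consume k, m, s(k, m, k);  v := k, w := p · s(k, k, k), z := k
Every leftover argument binds to the variable; the entire application is replaced.
Giving:  s(k, p, k)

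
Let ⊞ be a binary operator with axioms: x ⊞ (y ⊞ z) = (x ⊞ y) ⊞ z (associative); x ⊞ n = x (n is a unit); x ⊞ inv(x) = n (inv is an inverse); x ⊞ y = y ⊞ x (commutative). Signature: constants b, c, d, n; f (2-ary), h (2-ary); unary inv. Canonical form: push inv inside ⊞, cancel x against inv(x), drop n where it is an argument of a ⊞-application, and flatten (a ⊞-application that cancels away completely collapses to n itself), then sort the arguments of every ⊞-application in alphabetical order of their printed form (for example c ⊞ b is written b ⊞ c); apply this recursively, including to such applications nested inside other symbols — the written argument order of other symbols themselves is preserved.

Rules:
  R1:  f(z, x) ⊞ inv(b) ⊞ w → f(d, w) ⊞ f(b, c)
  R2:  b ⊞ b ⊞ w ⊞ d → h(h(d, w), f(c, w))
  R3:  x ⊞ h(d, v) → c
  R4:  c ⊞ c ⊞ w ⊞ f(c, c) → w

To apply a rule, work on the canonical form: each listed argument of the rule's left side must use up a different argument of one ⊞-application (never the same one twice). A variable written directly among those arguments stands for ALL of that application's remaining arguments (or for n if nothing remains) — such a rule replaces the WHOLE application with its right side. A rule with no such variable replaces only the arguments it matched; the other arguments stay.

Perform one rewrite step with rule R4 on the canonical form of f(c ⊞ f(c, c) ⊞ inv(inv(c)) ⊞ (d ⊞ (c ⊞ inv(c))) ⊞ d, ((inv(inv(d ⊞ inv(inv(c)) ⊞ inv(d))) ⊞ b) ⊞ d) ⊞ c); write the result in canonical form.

Answer: f(d ⊞ d, b ⊞ c ⊞ c ⊞ d)

Derivation:
Canonical form:  f(c ⊞ c ⊞ d ⊞ d ⊞ f(c, c), b ⊞ c ⊞ c ⊞ d)
R4 matches:  uses c, c, f(c, c);  w := d ⊞ d
Every leftover argument binds to the variable; the entire application is replaced.
Result:  f(d ⊞ d, b ⊞ c ⊞ c ⊞ d)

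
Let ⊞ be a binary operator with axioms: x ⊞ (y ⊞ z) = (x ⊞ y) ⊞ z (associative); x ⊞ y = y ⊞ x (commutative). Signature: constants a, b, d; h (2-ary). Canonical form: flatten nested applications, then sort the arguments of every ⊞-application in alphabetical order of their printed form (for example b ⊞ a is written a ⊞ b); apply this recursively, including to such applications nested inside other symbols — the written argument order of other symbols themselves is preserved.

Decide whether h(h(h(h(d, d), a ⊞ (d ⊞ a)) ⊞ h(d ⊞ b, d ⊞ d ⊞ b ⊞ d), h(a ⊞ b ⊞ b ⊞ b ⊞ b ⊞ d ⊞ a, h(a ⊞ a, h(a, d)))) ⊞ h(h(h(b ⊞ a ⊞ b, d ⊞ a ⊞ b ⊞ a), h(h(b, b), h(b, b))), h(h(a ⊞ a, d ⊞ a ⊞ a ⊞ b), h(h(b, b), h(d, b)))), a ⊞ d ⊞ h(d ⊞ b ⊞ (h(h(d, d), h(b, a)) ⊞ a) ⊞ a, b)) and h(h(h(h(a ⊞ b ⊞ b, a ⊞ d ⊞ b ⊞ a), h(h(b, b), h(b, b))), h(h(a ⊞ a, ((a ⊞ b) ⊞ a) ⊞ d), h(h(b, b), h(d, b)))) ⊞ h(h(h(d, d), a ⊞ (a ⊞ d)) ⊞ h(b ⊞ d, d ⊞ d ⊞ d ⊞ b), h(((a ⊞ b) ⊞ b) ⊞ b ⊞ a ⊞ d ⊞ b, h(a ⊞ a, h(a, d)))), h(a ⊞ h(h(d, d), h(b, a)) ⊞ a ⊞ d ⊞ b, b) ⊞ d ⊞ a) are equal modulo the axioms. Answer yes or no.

Left:  h(h(h(h(d, d), a ⊞ (d ⊞ a)) ⊞ h(d ⊞ b, d ⊞ d ⊞ b ⊞ d), h(a ⊞ b ⊞ b ⊞ b ⊞ b ⊞ d ⊞ a, h(a ⊞ a, h(a, d)))) ⊞ h(h(h(b ⊞ a ⊞ b, d ⊞ a ⊞ b ⊞ a), h(h(b, b), h(b, b))), h(h(a ⊞ a, d ⊞ a ⊞ a ⊞ b), h(h(b, b), h(d, b)))), a ⊞ d ⊞ h(d ⊞ b ⊞ (h(h(d, d), h(b, a)) ⊞ a) ⊞ a, b))
  Descend into:  h(h(h(d, d), a ⊞ (d ⊞ a)) ⊞ h(d ⊞ b, d ⊞ d ⊞ b ⊞ d), h(a ⊞ b ⊞ b ⊞ b ⊞ b ⊞ d ⊞ a, h(a ⊞ a, h(a, d)))) ⊞ h(h(h(b ⊞ a ⊞ b, d ⊞ a ⊞ b ⊞ a), h(h(b, b), h(b, b))), h(h(a ⊞ a, d ⊞ a ⊞ a ⊞ b), h(h(b, b), h(d, b))))
  Inside:  h(h(h(d, d), a ⊞ (d ⊞ a)) ⊞ h(d ⊞ b, d ⊞ d ⊞ b ⊞ d), h(a ⊞ b ⊞ b ⊞ b ⊞ b ⊞ d ⊞ a, h(a ⊞ a, h(a, d))))  →  h(h(b ⊞ d, b ⊞ d ⊞ d ⊞ d) ⊞ h(h(d, d), a ⊞ a ⊞ d), h(a ⊞ a ⊞ b ⊞ b ⊞ b ⊞ b ⊞ d, h(a ⊞ a, h(a, d))))
  Inside:  h(h(h(b ⊞ a ⊞ b, d ⊞ a ⊞ b ⊞ a), h(h(b, b), h(b, b))), h(h(a ⊞ a, d ⊞ a ⊞ a ⊞ b), h(h(b, b), h(d, b))))  →  h(h(h(a ⊞ b ⊞ b, a ⊞ a ⊞ b ⊞ d), h(h(b, b), h(b, b))), h(h(a ⊞ a, a ⊞ a ⊞ b ⊞ d), h(h(b, b), h(d, b))))
  Order the arguments:  h(h(b ⊞ d, b ⊞ d ⊞ d ⊞ d) ⊞ h(h(d, d), a ⊞ a ⊞ d), h(a ⊞ a ⊞ b ⊞ b ⊞ b ⊞ b ⊞ d, h(a ⊞ a, h(a, d)))) ⊞ h(h(h(a ⊞ b ⊞ b, a ⊞ a ⊞ b ⊞ d), h(h(b, b), h(b, b))), h(h(a ⊞ a, a ⊞ a ⊞ b ⊞ d), h(h(b, b), h(d, b))))
  Reassemble:  h(h(h(b ⊞ d, b ⊞ d ⊞ d ⊞ d) ⊞ h(h(d, d), a ⊞ a ⊞ d), h(a ⊞ a ⊞ b ⊞ b ⊞ b ⊞ b ⊞ d, h(a ⊞ a, h(a, d)))) ⊞ h(h(h(a ⊞ b ⊞ b, a ⊞ a ⊞ b ⊞ d), h(h(b, b), h(b, b))), h(h(a ⊞ a, a ⊞ a ⊞ b ⊞ d), h(h(b, b), h(d, b)))), a ⊞ d ⊞ h(a ⊞ a ⊞ b ⊞ d ⊞ h(h(d, d), h(b, a)), b))
Right:  h(h(h(h(a ⊞ b ⊞ b, a ⊞ d ⊞ b ⊞ a), h(h(b, b), h(b, b))), h(h(a ⊞ a, ((a ⊞ b) ⊞ a) ⊞ d), h(h(b, b), h(d, b)))) ⊞ h(h(h(d, d), a ⊞ (a ⊞ d)) ⊞ h(b ⊞ d, d ⊞ d ⊞ d ⊞ b), h(((a ⊞ b) ⊞ b) ⊞ b ⊞ a ⊞ d ⊞ b, h(a ⊞ a, h(a, d)))), h(a ⊞ h(h(d, d), h(b, a)) ⊞ a ⊞ d ⊞ b, b) ⊞ d ⊞ a)
  Focus inside:  h(h(h(a ⊞ b ⊞ b, a ⊞ d ⊞ b ⊞ a), h(h(b, b), h(b, b))), h(h(a ⊞ a, ((a ⊞ b) ⊞ a) ⊞ d), h(h(b, b), h(d, b)))) ⊞ h(h(h(d, d), a ⊞ (a ⊞ d)) ⊞ h(b ⊞ d, d ⊞ d ⊞ d ⊞ b), h(((a ⊞ b) ⊞ b) ⊞ b ⊞ a ⊞ d ⊞ b, h(a ⊞ a, h(a, d))))
  Canonicalize subterm:  h(h(h(a ⊞ b ⊞ b, a ⊞ d ⊞ b ⊞ a), h(h(b, b), h(b, b))), h(h(a ⊞ a, ((a ⊞ b) ⊞ a) ⊞ d), h(h(b, b), h(d, b))))  →  h(h(h(a ⊞ b ⊞ b, a ⊞ a ⊞ b ⊞ d), h(h(b, b), h(b, b))), h(h(a ⊞ a, a ⊞ a ⊞ b ⊞ d), h(h(b, b), h(d, b))))
  Canonicalize subterm:  h(h(h(d, d), a ⊞ (a ⊞ d)) ⊞ h(b ⊞ d, d ⊞ d ⊞ d ⊞ b), h(((a ⊞ b) ⊞ b) ⊞ b ⊞ a ⊞ d ⊞ b, h(a ⊞ a, h(a, d))))  →  h(h(b ⊞ d, b ⊞ d ⊞ d ⊞ d) ⊞ h(h(d, d), a ⊞ a ⊞ d), h(a ⊞ a ⊞ b ⊞ b ⊞ b ⊞ b ⊞ d, h(a ⊞ a, h(a, d))))
  Order the arguments:  h(h(b ⊞ d, b ⊞ d ⊞ d ⊞ d) ⊞ h(h(d, d), a ⊞ a ⊞ d), h(a ⊞ a ⊞ b ⊞ b ⊞ b ⊞ b ⊞ d, h(a ⊞ a, h(a, d)))) ⊞ h(h(h(a ⊞ b ⊞ b, a ⊞ a ⊞ b ⊞ d), h(h(b, b), h(b, b))), h(h(a ⊞ a, a ⊞ a ⊞ b ⊞ d), h(h(b, b), h(d, b))))
  Reassemble:  h(h(h(b ⊞ d, b ⊞ d ⊞ d ⊞ d) ⊞ h(h(d, d), a ⊞ a ⊞ d), h(a ⊞ a ⊞ b ⊞ b ⊞ b ⊞ b ⊞ d, h(a ⊞ a, h(a, d)))) ⊞ h(h(h(a ⊞ b ⊞ b, a ⊞ a ⊞ b ⊞ d), h(h(b, b), h(b, b))), h(h(a ⊞ a, a ⊞ a ⊞ b ⊞ d), h(h(b, b), h(d, b)))), a ⊞ d ⊞ h(a ⊞ a ⊞ b ⊞ d ⊞ h(h(d, d), h(b, a)), b))

Answer: yes — both canonical forms are h(h(h(b ⊞ d, b ⊞ d ⊞ d ⊞ d) ⊞ h(h(d, d), a ⊞ a ⊞ d), h(a ⊞ a ⊞ b ⊞ b ⊞ b ⊞ b ⊞ d, h(a ⊞ a, h(a, d)))) ⊞ h(h(h(a ⊞ b ⊞ b, a ⊞ a ⊞ b ⊞ d), h(h(b, b), h(b, b))), h(h(a ⊞ a, a ⊞ a ⊞ b ⊞ d), h(h(b, b), h(d, b)))), a ⊞ d ⊞ h(a ⊞ a ⊞ b ⊞ d ⊞ h(h(d, d), h(b, a)), b))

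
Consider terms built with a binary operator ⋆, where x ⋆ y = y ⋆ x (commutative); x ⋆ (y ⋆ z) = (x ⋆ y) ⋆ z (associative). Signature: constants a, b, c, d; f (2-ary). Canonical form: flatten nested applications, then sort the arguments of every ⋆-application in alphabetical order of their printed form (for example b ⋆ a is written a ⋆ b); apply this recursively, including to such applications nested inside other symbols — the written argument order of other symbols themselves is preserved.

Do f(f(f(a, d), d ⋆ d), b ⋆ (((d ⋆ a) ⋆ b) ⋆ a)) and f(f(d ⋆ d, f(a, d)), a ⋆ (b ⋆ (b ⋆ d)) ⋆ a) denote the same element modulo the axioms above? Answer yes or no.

Left:  f(f(f(a, d), d ⋆ d), b ⋆ (((d ⋆ a) ⋆ b) ⋆ a))
  Work inside:  b ⋆ (((d ⋆ a) ⋆ b) ⋆ a)
  Un-nest:  b ⋆ d ⋆ a ⋆ b ⋆ a
  Sort:  a ⋆ a ⋆ b ⋆ b ⋆ d
  Put back:  f(f(f(a, d), d ⋆ d), a ⋆ a ⋆ b ⋆ b ⋆ d)
Right:  f(f(d ⋆ d, f(a, d)), a ⋆ (b ⋆ (b ⋆ d)) ⋆ a)
  Focus inside:  a ⋆ (b ⋆ (b ⋆ d)) ⋆ a
  Flatten:  a ⋆ b ⋆ b ⋆ d ⋆ a
  Order the arguments:  a ⋆ a ⋆ b ⋆ b ⋆ d
  Rebuild:  f(f(d ⋆ d, f(a, d)), a ⋆ a ⋆ b ⋆ b ⋆ d)

Answer: no — f(f(f(a, d), d ⋆ d), a ⋆ a ⋆ b ⋆ b ⋆ d) vs f(f(d ⋆ d, f(a, d)), a ⋆ a ⋆ b ⋆ b ⋆ d)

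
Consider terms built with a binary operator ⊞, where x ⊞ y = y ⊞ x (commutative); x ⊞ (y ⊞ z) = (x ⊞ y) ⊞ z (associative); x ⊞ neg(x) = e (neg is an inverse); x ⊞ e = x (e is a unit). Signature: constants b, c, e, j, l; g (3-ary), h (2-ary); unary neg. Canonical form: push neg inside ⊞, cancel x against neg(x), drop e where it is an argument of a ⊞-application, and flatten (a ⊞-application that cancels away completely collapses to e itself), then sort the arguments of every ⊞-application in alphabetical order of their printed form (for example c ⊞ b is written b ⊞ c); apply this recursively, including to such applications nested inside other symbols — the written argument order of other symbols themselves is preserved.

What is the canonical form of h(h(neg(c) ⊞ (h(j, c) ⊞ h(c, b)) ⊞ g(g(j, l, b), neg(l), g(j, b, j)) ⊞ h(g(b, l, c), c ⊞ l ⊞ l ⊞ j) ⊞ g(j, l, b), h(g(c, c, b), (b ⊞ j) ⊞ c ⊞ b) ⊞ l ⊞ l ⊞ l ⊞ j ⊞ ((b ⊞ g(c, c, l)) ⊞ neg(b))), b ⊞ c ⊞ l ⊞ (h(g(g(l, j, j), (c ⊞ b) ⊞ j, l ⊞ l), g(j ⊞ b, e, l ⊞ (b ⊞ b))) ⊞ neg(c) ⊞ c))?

Answer: h(h(g(g(j, l, b), neg(l), g(j, b, j)) ⊞ g(j, l, b) ⊞ h(c, b) ⊞ h(g(b, l, c), c ⊞ j ⊞ l ⊞ l) ⊞ h(j, c) ⊞ neg(c), g(c, c, l) ⊞ h(g(c, c, b), b ⊞ b ⊞ c ⊞ j) ⊞ j ⊞ l ⊞ l ⊞ l), b ⊞ c ⊞ h(g(g(l, j, j), b ⊞ c ⊞ j, l ⊞ l), g(b ⊞ j, e, b ⊞ b ⊞ l)) ⊞ l)

Derivation:
Work inside:  neg(c) ⊞ (h(j, c) ⊞ h(c, b)) ⊞ g(g(j, l, b), neg(l), g(j, b, j)) ⊞ h(g(b, l, c), c ⊞ l ⊞ l ⊞ j) ⊞ g(j, l, b)
Collect:  neg(c) ⊞ h(j, c) ⊞ h(c, b) ⊞ g(g(j, l, b), neg(l), g(j, b, j)) ⊞ h(g(b, l, c), c ⊞ j ⊞ l ⊞ l) ⊞ g(j, l, b)
Order the arguments:  g(g(j, l, b), neg(l), g(j, b, j)) ⊞ g(j, l, b) ⊞ h(c, b) ⊞ h(g(b, l, c), c ⊞ j ⊞ l ⊞ l) ⊞ h(j, c) ⊞ neg(c)
Rebuild:  h(h(g(g(j, l, b), neg(l), g(j, b, j)) ⊞ g(j, l, b) ⊞ h(c, b) ⊞ h(g(b, l, c), c ⊞ j ⊞ l ⊞ l) ⊞ h(j, c) ⊞ neg(c), g(c, c, l) ⊞ h(g(c, c, b), b ⊞ b ⊞ c ⊞ j) ⊞ j ⊞ l ⊞ l ⊞ l), b ⊞ c ⊞ h(g(g(l, j, j), b ⊞ c ⊞ j, l ⊞ l), g(b ⊞ j, e, b ⊞ b ⊞ l)) ⊞ l)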